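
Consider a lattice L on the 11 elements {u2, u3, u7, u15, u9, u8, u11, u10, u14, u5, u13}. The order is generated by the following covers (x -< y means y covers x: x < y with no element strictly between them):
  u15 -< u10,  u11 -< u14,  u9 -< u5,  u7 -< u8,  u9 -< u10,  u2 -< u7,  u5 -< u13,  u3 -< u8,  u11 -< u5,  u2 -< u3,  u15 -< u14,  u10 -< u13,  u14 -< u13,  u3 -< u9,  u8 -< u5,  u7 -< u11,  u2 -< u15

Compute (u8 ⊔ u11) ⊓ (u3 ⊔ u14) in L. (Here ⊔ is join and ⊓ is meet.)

u5

u8 ∨ u11 = u5
u3 ∨ u14 = u13
u5 ∧ u13 = u5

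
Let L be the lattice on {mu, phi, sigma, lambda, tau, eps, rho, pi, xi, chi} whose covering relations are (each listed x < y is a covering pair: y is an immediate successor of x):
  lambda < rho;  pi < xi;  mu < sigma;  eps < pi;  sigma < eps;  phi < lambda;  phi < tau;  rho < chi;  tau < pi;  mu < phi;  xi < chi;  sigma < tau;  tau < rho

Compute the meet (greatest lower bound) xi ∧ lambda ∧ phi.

phi

Common lower bounds of {xi, lambda, phi}: mu, phi.
The greatest among these is phi.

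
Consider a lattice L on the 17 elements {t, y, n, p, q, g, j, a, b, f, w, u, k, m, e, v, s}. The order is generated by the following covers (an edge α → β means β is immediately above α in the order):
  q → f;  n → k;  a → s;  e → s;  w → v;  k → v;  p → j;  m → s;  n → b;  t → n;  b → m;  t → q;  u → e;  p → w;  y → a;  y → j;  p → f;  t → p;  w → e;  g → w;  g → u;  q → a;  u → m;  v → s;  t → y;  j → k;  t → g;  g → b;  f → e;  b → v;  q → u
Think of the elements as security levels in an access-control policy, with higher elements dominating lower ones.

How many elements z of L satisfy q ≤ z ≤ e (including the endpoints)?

4

The interval [q, e] = {e, f, q, u}, which has 4 elements.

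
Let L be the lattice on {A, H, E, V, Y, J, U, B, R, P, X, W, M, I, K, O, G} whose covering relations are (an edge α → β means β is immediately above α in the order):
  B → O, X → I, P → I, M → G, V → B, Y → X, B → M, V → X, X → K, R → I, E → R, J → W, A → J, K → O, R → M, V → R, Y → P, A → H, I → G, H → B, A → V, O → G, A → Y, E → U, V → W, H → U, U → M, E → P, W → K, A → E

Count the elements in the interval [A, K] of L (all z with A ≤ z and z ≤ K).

7

The interval [A, K] = {A, J, K, V, W, X, Y}, which has 7 elements.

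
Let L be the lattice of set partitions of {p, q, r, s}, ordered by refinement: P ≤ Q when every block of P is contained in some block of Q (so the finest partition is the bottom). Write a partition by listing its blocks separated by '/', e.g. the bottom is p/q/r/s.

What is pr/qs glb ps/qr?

The meet (common refinement) of pr/qs and ps/qr intersects blocks pairwise, giving p/q/r/s.

p/q/r/s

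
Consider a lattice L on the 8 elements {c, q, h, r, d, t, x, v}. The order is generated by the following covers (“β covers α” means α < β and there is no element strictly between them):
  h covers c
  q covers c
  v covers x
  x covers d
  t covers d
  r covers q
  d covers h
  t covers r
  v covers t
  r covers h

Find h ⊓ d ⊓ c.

Common lower bounds of {h, d, c}: c.
The greatest among these is c.

c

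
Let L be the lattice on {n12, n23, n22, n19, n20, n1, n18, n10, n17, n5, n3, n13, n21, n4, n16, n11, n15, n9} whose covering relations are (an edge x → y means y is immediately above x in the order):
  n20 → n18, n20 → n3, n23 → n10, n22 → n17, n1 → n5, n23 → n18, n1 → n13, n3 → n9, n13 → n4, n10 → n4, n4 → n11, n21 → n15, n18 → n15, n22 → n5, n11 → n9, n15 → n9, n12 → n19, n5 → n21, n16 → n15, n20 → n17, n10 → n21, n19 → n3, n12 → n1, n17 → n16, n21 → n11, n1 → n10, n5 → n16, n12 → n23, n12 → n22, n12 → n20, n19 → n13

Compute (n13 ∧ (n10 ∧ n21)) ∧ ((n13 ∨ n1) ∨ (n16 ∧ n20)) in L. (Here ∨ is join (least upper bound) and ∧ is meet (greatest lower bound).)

n1

n10 ∧ n21 = n10
n13 ∧ n10 = n1
n13 ∨ n1 = n13
n16 ∧ n20 = n20
n13 ∨ n20 = n9
n1 ∧ n9 = n1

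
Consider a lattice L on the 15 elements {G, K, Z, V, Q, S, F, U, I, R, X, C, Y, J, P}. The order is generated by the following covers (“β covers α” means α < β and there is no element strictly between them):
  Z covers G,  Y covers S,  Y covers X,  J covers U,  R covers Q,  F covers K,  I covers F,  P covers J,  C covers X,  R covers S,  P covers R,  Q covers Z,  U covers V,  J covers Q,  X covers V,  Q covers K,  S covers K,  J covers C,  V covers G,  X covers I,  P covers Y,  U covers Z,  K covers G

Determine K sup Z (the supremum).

Common upper bounds of {K, Z}: J, P, Q, R.
The least among these is Q.

Q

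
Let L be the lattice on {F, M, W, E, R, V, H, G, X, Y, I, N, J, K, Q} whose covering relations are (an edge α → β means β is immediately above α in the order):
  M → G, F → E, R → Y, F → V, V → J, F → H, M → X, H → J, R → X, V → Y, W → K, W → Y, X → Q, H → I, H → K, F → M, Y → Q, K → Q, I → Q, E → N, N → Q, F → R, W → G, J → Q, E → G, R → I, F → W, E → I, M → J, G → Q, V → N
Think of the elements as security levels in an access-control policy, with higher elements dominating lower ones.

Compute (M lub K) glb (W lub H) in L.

K

M ∨ K = Q
W ∨ H = K
Q ∧ K = K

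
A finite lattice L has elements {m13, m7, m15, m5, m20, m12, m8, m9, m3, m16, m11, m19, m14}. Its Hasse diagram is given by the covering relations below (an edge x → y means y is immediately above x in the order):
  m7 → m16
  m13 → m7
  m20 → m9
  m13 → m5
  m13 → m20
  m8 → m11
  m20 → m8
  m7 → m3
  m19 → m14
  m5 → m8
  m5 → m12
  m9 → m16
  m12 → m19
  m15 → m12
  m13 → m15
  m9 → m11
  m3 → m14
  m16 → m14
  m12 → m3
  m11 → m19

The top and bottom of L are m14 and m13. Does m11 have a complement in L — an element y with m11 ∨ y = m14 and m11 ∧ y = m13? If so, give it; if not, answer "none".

m7

Need y with m11 ∨ y = m14 and m11 ∧ y = m13.
Checking each element gives: m7.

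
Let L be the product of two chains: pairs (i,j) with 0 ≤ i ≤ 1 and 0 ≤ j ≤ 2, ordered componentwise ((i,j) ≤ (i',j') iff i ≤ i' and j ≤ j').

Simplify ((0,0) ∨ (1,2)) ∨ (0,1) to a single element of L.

(0,0) ∨ (1,2) = (1,2)
(1,2) ∨ (0,1) = (1,2)

(1,2)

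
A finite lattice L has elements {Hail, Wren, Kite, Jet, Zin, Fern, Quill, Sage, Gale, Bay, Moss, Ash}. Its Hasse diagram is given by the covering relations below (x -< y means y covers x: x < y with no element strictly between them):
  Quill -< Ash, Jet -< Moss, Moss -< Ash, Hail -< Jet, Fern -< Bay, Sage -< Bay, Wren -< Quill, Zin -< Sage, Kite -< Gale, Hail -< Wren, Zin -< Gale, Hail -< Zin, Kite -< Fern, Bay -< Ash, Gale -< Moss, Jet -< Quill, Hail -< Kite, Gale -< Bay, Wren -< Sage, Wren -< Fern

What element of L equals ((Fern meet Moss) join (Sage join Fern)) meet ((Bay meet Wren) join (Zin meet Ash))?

Fern ∧ Moss = Kite
Sage ∨ Fern = Bay
Kite ∨ Bay = Bay
Bay ∧ Wren = Wren
Zin ∧ Ash = Zin
Wren ∨ Zin = Sage
Bay ∧ Sage = Sage

Sage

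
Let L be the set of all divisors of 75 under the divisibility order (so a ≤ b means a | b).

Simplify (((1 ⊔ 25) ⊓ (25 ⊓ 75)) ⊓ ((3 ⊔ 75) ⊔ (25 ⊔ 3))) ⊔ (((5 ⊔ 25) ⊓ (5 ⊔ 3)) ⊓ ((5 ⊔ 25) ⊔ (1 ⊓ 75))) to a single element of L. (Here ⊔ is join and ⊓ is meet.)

1 ∨ 25 = 25
25 ∧ 75 = 25
25 ∧ 25 = 25
3 ∨ 75 = 75
25 ∨ 3 = 75
75 ∨ 75 = 75
25 ∧ 75 = 25
5 ∨ 25 = 25
5 ∨ 3 = 15
25 ∧ 15 = 5
5 ∨ 25 = 25
1 ∧ 75 = 1
25 ∨ 1 = 25
5 ∧ 25 = 5
25 ∨ 5 = 25

25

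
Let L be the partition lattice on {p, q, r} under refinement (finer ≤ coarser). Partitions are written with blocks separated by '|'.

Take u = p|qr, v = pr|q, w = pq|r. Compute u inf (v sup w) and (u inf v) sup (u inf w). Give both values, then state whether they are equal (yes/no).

p|qr; p|q|r; no

v sup w = pqr, so u inf (v sup w) = p|qr inf pqr = p|qr.
u inf v = p|q|r and u inf w = p|q|r, so (u inf v) sup (u inf w) = p|q|r sup p|q|r = p|q|r.
Equal: no.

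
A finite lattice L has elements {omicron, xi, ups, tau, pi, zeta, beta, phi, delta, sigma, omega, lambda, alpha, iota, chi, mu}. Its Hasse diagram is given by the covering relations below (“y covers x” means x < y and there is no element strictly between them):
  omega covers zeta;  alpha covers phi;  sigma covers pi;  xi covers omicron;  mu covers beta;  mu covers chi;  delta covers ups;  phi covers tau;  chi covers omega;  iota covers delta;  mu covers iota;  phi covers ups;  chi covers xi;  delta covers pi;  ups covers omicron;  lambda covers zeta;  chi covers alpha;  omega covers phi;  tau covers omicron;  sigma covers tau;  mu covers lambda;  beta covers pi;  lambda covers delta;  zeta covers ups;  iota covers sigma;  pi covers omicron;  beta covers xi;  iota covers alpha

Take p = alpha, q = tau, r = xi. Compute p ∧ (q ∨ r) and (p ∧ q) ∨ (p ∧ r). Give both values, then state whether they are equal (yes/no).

alpha; tau; no

q ∨ r = chi, so p ∧ (q ∨ r) = alpha ∧ chi = alpha.
p ∧ q = tau and p ∧ r = omicron, so (p ∧ q) ∨ (p ∧ r) = tau ∨ omicron = tau.
Equal: no.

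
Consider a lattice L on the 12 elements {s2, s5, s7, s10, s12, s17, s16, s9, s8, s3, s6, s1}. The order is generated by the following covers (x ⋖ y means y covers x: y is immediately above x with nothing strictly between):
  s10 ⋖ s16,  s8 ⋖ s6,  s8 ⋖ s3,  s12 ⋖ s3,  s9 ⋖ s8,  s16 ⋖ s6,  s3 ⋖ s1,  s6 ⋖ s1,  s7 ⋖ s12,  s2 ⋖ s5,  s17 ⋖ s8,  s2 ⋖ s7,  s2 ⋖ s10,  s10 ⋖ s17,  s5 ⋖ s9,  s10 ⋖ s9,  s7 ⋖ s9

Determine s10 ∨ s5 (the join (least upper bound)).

s9

Common upper bounds of {s10, s5}: s1, s3, s6, s8, s9.
The least among these is s9.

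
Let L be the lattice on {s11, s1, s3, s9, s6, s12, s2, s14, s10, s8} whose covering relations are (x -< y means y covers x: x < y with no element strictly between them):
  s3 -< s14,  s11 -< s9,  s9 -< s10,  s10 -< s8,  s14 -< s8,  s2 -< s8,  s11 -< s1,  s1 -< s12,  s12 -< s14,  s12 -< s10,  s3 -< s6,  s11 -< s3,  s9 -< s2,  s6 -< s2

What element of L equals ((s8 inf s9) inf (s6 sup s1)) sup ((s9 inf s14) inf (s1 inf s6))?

s9

s8 ∧ s9 = s9
s6 ∨ s1 = s8
s9 ∧ s8 = s9
s9 ∧ s14 = s11
s1 ∧ s6 = s11
s11 ∧ s11 = s11
s9 ∨ s11 = s9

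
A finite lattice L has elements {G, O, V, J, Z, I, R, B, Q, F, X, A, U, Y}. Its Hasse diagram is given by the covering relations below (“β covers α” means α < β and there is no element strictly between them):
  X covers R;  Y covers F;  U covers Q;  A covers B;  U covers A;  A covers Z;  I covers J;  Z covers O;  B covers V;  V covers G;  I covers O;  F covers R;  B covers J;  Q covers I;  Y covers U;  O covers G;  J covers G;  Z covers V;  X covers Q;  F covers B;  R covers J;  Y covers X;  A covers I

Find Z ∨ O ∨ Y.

Y

Common upper bounds of {Z, O, Y}: Y.
The least among these is Y.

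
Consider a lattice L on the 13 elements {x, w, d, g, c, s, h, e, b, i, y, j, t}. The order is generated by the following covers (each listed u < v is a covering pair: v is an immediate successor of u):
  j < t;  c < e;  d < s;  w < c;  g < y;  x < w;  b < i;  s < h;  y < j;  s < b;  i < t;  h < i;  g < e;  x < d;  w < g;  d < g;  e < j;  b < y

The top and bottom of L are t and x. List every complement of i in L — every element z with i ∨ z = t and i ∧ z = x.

Need z with i ∨ z = t and i ∧ z = x.
Checking each element gives: c, w.

c, w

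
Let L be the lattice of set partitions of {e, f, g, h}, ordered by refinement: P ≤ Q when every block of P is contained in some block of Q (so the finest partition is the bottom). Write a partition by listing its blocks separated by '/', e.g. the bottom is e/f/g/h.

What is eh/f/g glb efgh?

eh/f/g

The meet (common refinement) of eh/f/g and efgh intersects blocks pairwise, giving eh/f/g.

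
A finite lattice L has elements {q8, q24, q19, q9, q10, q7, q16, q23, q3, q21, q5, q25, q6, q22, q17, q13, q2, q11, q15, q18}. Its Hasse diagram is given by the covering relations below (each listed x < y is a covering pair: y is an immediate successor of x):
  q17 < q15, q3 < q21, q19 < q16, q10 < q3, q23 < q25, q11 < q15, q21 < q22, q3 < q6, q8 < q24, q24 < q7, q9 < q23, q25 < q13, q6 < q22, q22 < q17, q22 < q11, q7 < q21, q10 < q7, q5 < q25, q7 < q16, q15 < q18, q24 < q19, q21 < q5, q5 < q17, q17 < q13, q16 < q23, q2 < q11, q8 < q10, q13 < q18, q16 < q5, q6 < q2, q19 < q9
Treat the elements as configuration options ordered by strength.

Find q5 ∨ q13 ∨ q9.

Common upper bounds of {q5, q13, q9}: q13, q18.
The least among these is q13.

q13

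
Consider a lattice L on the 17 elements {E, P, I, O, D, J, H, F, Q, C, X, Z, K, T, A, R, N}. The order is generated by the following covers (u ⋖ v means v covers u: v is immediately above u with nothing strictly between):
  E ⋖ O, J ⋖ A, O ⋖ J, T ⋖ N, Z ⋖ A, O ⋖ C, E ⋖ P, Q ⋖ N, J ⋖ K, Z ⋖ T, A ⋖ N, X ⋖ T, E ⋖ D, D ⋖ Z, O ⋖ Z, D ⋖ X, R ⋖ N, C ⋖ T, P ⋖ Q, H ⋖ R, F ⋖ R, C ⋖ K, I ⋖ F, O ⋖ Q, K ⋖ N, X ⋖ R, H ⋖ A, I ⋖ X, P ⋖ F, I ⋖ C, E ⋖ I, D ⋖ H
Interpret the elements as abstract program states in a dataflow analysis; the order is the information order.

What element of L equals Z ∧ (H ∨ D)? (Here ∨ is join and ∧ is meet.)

H ∨ D = H
Z ∧ H = D

D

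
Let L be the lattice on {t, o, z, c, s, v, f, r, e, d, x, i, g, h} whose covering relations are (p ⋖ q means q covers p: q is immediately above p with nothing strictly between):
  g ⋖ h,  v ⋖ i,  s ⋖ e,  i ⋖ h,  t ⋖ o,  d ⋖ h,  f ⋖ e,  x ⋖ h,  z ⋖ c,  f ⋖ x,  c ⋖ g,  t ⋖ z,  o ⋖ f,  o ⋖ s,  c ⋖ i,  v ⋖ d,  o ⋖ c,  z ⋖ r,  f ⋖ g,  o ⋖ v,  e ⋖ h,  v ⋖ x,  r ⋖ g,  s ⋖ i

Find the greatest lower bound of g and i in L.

c

Common lower bounds of {g, i}: c, o, t, z.
The greatest among these is c.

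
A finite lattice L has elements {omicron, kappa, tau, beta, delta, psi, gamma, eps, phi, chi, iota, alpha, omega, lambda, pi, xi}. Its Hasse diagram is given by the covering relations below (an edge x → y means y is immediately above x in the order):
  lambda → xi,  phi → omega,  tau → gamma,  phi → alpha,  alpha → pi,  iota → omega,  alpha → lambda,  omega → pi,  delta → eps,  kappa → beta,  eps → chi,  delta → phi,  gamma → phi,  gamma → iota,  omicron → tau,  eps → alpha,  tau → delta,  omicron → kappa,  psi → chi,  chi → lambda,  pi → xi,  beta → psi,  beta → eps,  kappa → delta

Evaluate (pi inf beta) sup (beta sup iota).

pi

pi ∧ beta = beta
beta ∨ iota = pi
beta ∨ pi = pi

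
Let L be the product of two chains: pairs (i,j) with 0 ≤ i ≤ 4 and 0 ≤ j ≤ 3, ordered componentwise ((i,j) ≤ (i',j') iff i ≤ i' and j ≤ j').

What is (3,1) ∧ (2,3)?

Common lower bounds of {(3,1), (2,3)}: (0,0), (0,1), (1,0), (1,1), (2,0), (2,1).
The greatest among these is (2,1).

(2,1)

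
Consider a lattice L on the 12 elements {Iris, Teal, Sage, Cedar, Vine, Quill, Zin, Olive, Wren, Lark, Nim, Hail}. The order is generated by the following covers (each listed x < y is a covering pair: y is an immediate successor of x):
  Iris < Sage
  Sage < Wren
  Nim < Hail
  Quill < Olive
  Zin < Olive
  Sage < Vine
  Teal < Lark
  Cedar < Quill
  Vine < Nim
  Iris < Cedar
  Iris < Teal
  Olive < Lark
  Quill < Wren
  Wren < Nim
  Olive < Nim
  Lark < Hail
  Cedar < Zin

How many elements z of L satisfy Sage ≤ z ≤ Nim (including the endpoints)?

The interval [Sage, Nim] = {Nim, Sage, Vine, Wren}, which has 4 elements.

4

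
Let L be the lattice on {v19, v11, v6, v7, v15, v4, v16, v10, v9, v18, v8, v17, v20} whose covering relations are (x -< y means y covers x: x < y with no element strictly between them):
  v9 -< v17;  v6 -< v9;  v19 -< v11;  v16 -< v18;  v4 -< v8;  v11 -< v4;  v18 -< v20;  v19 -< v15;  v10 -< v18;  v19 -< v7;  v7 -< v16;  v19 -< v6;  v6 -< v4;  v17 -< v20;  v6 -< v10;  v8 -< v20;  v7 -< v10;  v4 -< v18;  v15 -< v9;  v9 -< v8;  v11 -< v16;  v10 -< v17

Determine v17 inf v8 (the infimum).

Common lower bounds of {v17, v8}: v15, v19, v6, v9.
The greatest among these is v9.

v9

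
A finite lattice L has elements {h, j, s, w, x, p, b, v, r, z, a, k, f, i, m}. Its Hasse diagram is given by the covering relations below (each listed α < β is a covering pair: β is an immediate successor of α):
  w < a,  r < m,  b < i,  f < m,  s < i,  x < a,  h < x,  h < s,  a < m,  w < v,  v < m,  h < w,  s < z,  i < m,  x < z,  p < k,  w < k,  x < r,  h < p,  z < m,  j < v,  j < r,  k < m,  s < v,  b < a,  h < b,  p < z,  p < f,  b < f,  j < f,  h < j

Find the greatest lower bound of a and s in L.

Common lower bounds of {a, s}: h.
The greatest among these is h.

h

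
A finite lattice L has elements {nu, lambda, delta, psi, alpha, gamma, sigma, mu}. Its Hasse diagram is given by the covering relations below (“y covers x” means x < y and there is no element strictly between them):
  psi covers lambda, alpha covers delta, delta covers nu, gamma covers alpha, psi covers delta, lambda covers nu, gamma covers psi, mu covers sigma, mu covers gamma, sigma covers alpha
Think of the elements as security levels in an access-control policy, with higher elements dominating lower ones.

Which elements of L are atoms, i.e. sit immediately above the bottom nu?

The atoms are exactly the elements that cover nu: delta, lambda.

delta, lambda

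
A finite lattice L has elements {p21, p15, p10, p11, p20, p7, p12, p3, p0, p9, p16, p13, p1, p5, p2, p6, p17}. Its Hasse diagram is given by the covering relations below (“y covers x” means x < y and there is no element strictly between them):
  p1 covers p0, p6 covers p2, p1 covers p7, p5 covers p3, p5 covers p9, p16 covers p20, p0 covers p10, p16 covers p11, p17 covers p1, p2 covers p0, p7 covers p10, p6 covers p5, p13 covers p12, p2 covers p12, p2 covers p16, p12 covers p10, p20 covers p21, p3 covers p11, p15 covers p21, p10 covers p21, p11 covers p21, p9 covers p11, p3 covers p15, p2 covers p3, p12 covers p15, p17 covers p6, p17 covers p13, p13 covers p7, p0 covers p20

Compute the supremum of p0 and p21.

Common upper bounds of {p0, p21}: p0, p1, p17, p2, p6.
The least among these is p0.

p0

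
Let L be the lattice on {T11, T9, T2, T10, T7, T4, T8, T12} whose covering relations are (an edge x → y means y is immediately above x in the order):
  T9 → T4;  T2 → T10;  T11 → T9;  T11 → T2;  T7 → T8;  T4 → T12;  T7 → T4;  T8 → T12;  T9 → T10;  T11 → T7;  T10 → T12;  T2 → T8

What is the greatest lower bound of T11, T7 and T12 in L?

T11

Common lower bounds of {T11, T7, T12}: T11.
The greatest among these is T11.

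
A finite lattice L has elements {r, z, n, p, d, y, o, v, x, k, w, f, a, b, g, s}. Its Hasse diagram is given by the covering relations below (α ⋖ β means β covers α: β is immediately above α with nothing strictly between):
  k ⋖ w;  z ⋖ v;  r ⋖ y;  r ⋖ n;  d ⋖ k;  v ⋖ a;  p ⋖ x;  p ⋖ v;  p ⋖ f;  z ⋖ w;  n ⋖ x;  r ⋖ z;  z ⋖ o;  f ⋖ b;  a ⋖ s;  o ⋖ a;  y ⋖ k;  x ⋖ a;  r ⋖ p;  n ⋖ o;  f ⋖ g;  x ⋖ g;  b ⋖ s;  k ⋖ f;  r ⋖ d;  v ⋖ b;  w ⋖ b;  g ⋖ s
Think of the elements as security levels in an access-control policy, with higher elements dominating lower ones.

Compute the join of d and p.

f

Common upper bounds of {d, p}: b, f, g, s.
The least among these is f.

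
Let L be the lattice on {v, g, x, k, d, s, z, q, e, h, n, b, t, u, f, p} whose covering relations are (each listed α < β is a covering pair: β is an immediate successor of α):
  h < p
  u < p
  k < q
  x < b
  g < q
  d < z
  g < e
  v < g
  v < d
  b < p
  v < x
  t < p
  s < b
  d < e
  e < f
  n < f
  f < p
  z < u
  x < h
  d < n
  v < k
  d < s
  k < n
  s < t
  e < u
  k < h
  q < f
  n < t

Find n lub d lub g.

Common upper bounds of {n, d, g}: f, p.
The least among these is f.

f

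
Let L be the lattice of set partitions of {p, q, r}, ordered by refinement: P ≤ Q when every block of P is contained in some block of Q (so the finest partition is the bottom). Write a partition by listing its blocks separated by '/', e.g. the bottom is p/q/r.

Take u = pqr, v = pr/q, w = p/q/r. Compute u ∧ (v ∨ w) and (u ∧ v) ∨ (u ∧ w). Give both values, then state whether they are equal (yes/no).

pr/q; pr/q; yes

v ∨ w = pr/q, so u ∧ (v ∨ w) = pqr ∧ pr/q = pr/q.
u ∧ v = pr/q and u ∧ w = p/q/r, so (u ∧ v) ∨ (u ∧ w) = pr/q ∨ p/q/r = pr/q.
Equal: yes.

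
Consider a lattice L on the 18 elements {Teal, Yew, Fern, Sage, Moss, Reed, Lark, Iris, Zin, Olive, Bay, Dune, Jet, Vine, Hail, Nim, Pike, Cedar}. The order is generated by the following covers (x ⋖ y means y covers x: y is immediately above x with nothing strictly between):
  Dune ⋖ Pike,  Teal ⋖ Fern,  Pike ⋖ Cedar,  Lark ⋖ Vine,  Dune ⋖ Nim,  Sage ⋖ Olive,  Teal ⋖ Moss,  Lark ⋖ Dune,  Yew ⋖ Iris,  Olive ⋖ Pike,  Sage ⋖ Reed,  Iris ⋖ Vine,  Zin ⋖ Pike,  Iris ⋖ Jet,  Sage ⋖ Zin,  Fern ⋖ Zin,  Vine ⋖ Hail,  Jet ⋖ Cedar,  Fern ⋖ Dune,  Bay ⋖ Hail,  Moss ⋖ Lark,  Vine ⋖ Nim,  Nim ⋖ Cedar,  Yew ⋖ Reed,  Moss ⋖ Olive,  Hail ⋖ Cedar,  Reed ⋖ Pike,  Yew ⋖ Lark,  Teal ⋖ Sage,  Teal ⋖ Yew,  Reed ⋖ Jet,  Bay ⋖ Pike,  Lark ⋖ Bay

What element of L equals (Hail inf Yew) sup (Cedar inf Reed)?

Hail ∧ Yew = Yew
Cedar ∧ Reed = Reed
Yew ∨ Reed = Reed

Reed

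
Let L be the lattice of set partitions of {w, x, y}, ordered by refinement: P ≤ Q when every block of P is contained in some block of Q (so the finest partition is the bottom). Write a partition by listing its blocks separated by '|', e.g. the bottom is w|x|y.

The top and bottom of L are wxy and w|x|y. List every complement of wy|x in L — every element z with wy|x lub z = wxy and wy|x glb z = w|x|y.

wx|y, w|xy

Need z with wy|x ∨ z = wxy and wy|x ∧ z = w|x|y.
Checking each element gives: wx|y, w|xy.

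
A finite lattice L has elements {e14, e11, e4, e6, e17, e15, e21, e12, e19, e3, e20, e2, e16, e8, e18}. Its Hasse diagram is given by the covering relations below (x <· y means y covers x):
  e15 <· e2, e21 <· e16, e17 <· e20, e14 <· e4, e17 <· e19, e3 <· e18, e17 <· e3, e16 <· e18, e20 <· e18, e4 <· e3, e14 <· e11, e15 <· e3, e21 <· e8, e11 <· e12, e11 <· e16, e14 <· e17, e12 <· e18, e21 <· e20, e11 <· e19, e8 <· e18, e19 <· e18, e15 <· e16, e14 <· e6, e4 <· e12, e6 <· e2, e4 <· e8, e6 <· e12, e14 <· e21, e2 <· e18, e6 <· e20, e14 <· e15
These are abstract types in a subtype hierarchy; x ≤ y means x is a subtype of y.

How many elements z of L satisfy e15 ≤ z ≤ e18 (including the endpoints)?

5

The interval [e15, e18] = {e15, e16, e18, e2, e3}, which has 5 elements.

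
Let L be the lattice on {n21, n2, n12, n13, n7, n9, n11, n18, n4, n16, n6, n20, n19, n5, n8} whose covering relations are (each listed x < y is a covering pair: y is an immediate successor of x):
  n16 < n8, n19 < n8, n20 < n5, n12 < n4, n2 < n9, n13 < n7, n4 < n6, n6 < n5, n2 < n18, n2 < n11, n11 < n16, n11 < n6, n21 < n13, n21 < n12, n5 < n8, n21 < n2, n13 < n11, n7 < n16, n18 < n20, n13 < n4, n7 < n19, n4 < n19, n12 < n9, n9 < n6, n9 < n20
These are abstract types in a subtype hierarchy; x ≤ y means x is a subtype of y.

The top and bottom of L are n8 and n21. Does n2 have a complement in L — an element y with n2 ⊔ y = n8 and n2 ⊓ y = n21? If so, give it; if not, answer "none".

n19

Need y with n2 ∨ y = n8 and n2 ∧ y = n21.
Checking each element gives: n19.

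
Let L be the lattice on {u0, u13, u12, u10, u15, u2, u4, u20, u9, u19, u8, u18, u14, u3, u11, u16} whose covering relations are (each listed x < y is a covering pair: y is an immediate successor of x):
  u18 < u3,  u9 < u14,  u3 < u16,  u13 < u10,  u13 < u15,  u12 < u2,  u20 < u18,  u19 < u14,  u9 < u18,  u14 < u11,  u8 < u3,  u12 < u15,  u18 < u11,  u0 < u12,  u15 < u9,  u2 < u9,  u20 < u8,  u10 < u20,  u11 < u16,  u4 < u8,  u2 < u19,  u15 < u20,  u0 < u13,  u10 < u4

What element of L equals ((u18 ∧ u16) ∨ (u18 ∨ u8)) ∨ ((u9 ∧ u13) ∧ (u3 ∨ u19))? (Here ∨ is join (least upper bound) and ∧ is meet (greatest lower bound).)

u3

u18 ∧ u16 = u18
u18 ∨ u8 = u3
u18 ∨ u3 = u3
u9 ∧ u13 = u13
u3 ∨ u19 = u16
u13 ∧ u16 = u13
u3 ∨ u13 = u3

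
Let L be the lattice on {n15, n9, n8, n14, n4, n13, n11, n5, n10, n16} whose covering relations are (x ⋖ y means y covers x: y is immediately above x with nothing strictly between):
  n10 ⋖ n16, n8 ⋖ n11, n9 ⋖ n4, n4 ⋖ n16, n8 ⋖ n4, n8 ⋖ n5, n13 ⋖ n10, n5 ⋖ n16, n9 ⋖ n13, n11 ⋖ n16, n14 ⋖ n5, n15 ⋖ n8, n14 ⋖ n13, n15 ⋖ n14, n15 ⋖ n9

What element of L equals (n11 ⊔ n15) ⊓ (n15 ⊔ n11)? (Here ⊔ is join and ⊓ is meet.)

n11 ∨ n15 = n11
n15 ∨ n11 = n11
n11 ∧ n11 = n11

n11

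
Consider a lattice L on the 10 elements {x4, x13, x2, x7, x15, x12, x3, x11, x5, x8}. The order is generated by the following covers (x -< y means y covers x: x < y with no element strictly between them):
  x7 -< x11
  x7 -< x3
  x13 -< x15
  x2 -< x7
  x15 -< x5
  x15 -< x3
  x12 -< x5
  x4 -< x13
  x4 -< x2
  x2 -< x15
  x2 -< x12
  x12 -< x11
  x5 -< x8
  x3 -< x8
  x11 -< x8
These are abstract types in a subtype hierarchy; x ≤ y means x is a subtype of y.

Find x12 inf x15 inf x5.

x2

Common lower bounds of {x12, x15, x5}: x2, x4.
The greatest among these is x2.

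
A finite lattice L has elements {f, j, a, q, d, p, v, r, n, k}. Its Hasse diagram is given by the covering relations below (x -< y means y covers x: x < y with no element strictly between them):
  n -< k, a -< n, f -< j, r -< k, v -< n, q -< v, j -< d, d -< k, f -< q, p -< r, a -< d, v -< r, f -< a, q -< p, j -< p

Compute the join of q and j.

p

Common upper bounds of {q, j}: k, p, r.
The least among these is p.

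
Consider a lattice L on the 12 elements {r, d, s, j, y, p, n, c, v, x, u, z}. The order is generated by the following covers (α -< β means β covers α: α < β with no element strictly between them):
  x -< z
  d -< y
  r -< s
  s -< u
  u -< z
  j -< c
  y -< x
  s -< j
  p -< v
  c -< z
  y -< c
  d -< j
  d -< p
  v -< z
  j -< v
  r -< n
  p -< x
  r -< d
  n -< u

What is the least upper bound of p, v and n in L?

Common upper bounds of {p, v, n}: z.
The least among these is z.

z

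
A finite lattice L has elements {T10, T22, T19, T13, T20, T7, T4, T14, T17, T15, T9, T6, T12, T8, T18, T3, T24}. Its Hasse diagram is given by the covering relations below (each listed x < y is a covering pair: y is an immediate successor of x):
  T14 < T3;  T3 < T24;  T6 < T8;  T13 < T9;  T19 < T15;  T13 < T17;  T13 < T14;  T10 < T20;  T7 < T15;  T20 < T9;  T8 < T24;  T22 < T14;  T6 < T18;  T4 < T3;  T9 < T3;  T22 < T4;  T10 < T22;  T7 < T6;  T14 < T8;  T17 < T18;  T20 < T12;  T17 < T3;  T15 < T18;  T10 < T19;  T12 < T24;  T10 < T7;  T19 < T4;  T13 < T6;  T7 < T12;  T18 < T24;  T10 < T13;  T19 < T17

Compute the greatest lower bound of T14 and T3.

Common lower bounds of {T14, T3}: T10, T13, T14, T22.
The greatest among these is T14.

T14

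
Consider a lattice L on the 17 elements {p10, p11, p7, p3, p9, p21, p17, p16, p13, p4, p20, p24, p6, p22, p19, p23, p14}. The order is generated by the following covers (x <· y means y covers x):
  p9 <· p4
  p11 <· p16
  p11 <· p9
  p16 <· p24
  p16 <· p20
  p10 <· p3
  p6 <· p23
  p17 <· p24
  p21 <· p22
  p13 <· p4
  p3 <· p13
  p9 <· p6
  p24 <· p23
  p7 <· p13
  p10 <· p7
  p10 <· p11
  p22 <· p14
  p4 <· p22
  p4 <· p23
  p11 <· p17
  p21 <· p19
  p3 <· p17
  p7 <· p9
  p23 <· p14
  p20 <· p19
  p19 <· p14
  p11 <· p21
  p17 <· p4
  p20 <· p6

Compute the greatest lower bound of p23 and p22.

Common lower bounds of {p23, p22}: p10, p11, p13, p17, p3, p4, p7, p9.
The greatest among these is p4.

p4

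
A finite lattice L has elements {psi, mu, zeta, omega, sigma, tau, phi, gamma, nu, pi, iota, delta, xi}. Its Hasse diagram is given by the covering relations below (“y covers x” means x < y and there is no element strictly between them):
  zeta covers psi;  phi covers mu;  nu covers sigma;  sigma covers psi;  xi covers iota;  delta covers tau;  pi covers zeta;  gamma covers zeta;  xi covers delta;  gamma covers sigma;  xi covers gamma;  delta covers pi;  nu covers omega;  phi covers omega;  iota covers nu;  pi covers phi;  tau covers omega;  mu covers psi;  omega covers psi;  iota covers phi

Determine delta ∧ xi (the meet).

Common lower bounds of {delta, xi}: delta, mu, omega, phi, pi, psi, tau, zeta.
The greatest among these is delta.

delta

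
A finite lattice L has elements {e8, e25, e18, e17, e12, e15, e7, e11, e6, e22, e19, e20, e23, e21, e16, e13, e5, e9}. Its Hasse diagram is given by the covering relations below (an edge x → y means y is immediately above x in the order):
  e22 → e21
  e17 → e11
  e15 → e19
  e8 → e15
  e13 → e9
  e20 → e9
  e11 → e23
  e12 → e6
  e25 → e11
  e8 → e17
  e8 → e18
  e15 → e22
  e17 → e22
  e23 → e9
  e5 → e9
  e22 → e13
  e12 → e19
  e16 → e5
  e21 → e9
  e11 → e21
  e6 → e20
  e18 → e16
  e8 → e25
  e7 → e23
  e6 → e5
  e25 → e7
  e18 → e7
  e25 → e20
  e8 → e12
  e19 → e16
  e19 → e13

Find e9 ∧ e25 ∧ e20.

Common lower bounds of {e9, e25, e20}: e25, e8.
The greatest among these is e25.

e25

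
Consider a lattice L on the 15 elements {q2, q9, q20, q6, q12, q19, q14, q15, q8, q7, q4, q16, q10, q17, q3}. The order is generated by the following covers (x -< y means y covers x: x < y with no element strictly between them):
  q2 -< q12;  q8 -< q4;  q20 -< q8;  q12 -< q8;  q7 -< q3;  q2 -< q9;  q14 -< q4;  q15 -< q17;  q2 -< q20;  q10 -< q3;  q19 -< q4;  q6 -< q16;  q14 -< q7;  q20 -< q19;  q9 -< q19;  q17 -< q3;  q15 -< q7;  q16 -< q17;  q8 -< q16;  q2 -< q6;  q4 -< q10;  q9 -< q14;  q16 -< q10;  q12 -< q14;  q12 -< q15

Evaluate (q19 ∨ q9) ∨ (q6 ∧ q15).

q19

q19 ∨ q9 = q19
q6 ∧ q15 = q2
q19 ∨ q2 = q19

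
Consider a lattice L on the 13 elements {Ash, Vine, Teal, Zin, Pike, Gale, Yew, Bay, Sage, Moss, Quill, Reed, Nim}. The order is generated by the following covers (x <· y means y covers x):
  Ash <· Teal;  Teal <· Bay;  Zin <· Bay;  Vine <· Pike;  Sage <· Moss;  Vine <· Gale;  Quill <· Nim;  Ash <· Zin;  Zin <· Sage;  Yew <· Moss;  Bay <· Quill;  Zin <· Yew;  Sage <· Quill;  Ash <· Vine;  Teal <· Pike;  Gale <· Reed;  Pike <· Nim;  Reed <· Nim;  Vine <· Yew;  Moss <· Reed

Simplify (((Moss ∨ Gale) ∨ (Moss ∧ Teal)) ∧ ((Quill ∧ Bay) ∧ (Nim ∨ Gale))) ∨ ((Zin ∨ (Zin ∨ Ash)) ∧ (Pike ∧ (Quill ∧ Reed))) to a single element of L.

Zin

Moss ∨ Gale = Reed
Moss ∧ Teal = Ash
Reed ∨ Ash = Reed
Quill ∧ Bay = Bay
Nim ∨ Gale = Nim
Bay ∧ Nim = Bay
Reed ∧ Bay = Zin
Zin ∨ Ash = Zin
Zin ∨ Zin = Zin
Quill ∧ Reed = Sage
Pike ∧ Sage = Ash
Zin ∧ Ash = Ash
Zin ∨ Ash = Zin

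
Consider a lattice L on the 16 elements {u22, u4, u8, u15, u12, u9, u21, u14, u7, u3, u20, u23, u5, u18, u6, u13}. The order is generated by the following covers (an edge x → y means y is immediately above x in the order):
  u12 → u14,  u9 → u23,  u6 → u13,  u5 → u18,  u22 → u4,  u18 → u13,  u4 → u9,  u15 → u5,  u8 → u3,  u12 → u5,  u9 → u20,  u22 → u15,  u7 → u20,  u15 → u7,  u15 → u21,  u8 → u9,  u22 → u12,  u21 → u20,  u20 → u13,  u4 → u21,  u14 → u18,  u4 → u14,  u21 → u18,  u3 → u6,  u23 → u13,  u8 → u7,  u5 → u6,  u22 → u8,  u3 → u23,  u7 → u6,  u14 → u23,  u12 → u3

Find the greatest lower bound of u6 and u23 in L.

Common lower bounds of {u6, u23}: u12, u22, u3, u8.
The greatest among these is u3.

u3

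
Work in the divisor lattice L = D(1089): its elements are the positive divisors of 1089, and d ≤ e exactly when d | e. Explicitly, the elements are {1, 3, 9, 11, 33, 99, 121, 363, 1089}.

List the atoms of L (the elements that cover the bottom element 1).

The atoms are exactly the elements that cover 1: 11, 3.

11, 3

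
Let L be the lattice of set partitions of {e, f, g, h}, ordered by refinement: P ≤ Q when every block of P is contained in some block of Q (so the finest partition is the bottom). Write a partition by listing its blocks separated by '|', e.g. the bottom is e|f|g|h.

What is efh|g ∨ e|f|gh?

Common upper bounds of {efh|g, e|f|gh}: efgh.
The least among these is efgh.

efgh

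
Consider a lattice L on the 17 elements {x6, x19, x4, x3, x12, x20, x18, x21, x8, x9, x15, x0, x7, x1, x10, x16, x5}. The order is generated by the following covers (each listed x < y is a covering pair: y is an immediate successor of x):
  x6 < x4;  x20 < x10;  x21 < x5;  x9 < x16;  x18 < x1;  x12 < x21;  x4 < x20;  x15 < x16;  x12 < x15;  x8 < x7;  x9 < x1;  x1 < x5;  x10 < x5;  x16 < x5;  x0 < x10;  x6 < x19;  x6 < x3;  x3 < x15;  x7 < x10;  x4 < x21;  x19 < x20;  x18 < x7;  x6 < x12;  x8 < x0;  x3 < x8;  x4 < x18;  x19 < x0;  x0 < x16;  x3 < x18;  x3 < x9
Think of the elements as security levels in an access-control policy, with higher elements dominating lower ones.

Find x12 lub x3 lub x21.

x5

Common upper bounds of {x12, x3, x21}: x5.
The least among these is x5.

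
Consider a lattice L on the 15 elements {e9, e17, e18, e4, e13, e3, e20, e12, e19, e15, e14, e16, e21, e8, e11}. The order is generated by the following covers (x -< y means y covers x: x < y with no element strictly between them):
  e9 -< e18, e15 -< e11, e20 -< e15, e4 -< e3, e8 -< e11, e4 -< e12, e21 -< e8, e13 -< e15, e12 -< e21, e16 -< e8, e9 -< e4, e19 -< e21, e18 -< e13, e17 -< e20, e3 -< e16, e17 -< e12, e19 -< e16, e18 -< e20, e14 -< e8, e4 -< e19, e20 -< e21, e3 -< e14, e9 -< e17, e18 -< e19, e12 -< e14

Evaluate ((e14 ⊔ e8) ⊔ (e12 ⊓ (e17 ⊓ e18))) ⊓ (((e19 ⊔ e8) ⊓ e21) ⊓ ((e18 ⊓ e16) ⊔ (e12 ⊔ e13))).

e14 ∨ e8 = e8
e17 ∧ e18 = e9
e12 ∧ e9 = e9
e8 ∨ e9 = e8
e19 ∨ e8 = e8
e8 ∧ e21 = e21
e18 ∧ e16 = e18
e12 ∨ e13 = e11
e18 ∨ e11 = e11
e21 ∧ e11 = e21
e8 ∧ e21 = e21

e21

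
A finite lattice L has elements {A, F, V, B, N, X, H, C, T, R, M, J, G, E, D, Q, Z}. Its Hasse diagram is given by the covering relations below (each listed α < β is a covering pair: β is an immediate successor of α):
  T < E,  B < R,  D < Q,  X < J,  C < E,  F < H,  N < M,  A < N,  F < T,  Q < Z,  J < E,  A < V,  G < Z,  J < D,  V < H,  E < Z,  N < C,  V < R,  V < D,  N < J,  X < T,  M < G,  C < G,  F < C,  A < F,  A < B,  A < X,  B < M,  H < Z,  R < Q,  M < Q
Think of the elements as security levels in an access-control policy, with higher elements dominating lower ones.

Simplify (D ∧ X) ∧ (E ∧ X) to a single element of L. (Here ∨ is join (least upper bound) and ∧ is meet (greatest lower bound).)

X

D ∧ X = X
E ∧ X = X
X ∧ X = X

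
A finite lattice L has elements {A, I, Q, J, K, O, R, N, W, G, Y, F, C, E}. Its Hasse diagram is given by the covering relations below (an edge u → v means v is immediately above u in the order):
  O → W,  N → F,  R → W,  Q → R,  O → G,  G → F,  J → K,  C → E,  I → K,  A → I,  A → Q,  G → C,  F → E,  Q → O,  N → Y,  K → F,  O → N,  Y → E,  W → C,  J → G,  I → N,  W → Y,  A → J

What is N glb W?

Common lower bounds of {N, W}: A, O, Q.
The greatest among these is O.

O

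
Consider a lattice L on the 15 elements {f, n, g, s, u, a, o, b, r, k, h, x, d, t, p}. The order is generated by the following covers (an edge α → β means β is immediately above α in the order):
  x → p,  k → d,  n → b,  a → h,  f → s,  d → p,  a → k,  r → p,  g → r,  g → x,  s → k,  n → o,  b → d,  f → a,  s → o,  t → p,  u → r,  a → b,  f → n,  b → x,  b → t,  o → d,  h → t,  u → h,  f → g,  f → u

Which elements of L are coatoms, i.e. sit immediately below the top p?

d, r, t, x

The coatoms are exactly the elements covered by p: d, r, t, x.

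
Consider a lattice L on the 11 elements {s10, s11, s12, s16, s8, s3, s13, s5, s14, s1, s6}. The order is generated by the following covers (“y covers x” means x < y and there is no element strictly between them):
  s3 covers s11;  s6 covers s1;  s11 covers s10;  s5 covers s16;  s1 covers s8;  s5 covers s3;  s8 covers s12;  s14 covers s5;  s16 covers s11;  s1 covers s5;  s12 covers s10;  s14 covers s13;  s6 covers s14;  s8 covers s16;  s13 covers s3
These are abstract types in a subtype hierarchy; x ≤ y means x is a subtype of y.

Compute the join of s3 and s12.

s1

Common upper bounds of {s3, s12}: s1, s6.
The least among these is s1.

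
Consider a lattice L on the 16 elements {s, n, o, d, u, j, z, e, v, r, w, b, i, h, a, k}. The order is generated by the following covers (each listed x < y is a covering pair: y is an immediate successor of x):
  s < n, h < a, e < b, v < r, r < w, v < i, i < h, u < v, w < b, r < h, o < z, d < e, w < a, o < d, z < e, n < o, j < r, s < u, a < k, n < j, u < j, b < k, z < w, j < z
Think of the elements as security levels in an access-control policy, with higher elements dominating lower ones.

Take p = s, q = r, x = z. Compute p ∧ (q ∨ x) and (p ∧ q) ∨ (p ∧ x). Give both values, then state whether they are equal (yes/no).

s; s; yes

q ∨ x = w, so p ∧ (q ∨ x) = s ∧ w = s.
p ∧ q = s and p ∧ x = s, so (p ∧ q) ∨ (p ∧ x) = s ∨ s = s.
Equal: yes.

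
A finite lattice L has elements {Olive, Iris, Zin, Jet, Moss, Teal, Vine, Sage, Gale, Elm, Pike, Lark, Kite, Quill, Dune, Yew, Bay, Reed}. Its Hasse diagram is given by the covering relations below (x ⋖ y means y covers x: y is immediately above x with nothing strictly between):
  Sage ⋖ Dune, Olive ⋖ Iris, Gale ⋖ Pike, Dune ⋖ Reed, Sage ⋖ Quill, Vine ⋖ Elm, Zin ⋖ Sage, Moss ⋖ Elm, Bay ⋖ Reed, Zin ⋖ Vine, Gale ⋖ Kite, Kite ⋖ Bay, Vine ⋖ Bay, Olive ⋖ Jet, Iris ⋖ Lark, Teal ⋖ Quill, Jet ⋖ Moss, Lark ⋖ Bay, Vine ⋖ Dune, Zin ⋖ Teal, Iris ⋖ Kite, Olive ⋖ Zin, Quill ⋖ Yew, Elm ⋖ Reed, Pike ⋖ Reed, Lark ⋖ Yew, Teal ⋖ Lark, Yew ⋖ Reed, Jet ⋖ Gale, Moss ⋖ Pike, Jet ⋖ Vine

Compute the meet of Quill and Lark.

Common lower bounds of {Quill, Lark}: Olive, Teal, Zin.
The greatest among these is Teal.

Teal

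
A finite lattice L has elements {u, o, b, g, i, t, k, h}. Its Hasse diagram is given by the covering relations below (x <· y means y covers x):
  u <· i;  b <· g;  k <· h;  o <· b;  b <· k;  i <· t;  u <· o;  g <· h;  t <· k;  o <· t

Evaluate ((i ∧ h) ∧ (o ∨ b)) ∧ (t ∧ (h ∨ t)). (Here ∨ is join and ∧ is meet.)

i ∧ h = i
o ∨ b = b
i ∧ b = u
h ∨ t = h
t ∧ h = t
u ∧ t = u

u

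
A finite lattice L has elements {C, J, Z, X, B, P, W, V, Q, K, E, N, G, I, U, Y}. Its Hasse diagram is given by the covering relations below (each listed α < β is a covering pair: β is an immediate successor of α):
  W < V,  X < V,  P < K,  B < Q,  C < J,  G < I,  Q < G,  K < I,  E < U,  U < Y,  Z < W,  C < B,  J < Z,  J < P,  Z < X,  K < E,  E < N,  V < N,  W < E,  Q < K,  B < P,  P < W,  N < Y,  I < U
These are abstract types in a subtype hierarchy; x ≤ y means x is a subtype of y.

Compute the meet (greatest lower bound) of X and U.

Common lower bounds of {X, U}: C, J, Z.
The greatest among these is Z.

Z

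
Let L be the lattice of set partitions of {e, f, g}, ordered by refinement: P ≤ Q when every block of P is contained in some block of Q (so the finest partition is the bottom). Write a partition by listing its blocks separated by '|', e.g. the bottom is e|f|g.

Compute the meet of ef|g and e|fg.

e|f|g

The meet (common refinement) of ef|g and e|fg intersects blocks pairwise, giving e|f|g.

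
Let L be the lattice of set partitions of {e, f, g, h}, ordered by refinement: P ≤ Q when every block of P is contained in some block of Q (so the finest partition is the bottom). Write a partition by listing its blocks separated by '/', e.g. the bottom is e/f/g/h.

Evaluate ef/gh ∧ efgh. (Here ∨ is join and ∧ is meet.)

ef/gh

ef/gh ∧ efgh = ef/gh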